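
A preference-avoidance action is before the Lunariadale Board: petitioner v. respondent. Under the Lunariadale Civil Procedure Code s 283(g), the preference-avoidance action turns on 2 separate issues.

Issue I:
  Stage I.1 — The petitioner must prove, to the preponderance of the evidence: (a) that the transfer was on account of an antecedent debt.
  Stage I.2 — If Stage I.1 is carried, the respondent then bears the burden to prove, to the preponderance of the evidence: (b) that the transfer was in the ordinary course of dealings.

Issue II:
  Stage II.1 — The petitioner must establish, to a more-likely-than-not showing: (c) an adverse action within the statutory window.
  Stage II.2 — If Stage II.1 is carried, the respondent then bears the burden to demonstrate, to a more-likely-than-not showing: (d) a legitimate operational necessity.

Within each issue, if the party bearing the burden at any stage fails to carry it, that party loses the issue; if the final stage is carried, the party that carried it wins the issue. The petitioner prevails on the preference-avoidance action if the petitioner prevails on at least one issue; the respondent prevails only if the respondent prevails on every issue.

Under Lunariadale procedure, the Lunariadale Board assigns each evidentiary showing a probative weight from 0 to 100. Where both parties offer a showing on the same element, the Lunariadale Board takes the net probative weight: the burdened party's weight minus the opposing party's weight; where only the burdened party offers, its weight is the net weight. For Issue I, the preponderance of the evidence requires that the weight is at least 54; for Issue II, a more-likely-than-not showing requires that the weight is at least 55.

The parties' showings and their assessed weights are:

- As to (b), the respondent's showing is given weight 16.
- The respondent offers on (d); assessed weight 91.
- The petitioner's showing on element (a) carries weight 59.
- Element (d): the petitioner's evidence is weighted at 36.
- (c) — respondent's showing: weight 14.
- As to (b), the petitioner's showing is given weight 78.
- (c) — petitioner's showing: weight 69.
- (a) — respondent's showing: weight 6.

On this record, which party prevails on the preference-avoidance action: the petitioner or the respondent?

respondent

— Issue I —
Stage I.1 — burden on petitioner; standard: the preponderance of the evidence (weight is at least 54).
    (a): 59 − 6 = 53 < 54 [not met]
  Not every element is met, so the petitioner fails to carry Stage I.1.
So the respondent prevails on this issue.
— Issue II —
Stage II.1 — burden on petitioner; standard: a more-likely-than-not showing (weight is at least 55).
    (c): 69 − 14 = 55 ≥ 55 [met]
  All elements met. The burden passes to the respondent.
Stage II.2 — burden on respondent; standard: a more-likely-than-not showing (weight is at least 55).
    (d): 91 − 36 = 55 ≥ 55 [met]
  Stage II.2 carried; the final stage is satisfied.
Every stage carried; the respondent prevails on this issue.
Per-issue: Issue I → respondent; Issue II → respondent. The petitioner must prevail on at least one issue; overall, the respondent prevails.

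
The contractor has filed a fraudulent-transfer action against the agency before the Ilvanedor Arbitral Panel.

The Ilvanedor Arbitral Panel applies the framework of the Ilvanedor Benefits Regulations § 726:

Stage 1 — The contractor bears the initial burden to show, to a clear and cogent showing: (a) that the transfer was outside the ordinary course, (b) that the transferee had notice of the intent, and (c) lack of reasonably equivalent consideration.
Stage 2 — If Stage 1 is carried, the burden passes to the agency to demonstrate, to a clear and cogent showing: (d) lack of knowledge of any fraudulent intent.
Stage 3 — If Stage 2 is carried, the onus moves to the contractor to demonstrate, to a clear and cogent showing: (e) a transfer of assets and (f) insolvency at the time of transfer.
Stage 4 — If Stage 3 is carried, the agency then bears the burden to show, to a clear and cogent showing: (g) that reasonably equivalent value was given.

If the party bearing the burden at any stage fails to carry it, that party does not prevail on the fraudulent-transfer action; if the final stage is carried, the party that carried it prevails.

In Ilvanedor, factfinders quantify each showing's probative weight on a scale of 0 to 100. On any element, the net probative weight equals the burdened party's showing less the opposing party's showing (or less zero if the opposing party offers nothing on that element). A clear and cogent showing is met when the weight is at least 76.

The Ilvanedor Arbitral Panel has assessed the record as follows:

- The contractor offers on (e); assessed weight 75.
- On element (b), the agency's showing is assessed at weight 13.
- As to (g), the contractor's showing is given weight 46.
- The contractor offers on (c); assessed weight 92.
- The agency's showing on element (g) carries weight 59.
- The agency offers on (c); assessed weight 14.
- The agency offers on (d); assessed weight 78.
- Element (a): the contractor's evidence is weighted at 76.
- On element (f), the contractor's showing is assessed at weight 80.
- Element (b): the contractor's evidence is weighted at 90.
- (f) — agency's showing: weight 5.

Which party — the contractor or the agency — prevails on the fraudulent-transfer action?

agency

At Stage 1 the contractor must meet a clear and cogent showing (weight is at least 76): on (a) the weight is 76, ≥ 76, so (a) meets the standard; on (b) the weight is 90 less the opposing 13 gives net 77, which does reach 76, so (b) meets the standard; on (c) the weight is 92 less the opposing 14 gives net 78, ≥ 76, so (c) meets the standard.
  Stage 1 carried; the burden shifts to the agency.
At Stage 2 the agency must meet a clear and cogent showing (weight is at least 76): on (d) the weight is 78, ≥ 76, so (d) meets the standard.
  Stage 2 is satisfied; the onus moves to the contractor.
At Stage 3 the contractor must meet a clear and cogent showing (weight is at least 76): on (e) the weight is 75, < 76, so (e) does not meet the standard; on (f) the weight is 80 less the opposing 5 gives net 75, which does not reach 76, so (f) does not meet the standard.
  Stage 3 not carried; the contractor fails its burden.
So the agency prevails.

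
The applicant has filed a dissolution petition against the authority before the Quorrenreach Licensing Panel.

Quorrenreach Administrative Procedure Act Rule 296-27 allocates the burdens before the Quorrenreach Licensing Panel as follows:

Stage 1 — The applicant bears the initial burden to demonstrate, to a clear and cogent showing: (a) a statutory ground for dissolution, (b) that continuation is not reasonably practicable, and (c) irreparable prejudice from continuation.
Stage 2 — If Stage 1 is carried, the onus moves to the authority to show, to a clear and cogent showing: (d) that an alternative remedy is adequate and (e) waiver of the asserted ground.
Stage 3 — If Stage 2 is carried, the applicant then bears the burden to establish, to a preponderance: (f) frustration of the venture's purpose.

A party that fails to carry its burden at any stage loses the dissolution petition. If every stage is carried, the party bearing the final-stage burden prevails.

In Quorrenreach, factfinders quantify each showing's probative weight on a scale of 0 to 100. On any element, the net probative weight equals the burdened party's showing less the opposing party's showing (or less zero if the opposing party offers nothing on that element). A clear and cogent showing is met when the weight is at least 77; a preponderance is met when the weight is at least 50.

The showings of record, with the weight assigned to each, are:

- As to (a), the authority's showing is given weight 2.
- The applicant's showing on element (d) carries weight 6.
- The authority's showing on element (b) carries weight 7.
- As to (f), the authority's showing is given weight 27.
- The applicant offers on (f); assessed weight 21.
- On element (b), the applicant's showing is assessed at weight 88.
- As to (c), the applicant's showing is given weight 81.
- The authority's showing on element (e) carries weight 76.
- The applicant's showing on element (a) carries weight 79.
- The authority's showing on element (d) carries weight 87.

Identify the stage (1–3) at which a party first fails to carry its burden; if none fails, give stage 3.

Stage 1 (applicant, a clear and cogent showing, weight is at least 77): (a) net 79−2=77 ≥ 77 — meets; (b) net 88−7=81 ≥ 77 — meets; (c) 81 ≥ 77 — meets.
  Stage 1 carried; the burden shifts to the authority.
Stage 2 (authority, a clear and cogent showing, weight is at least 77): (d) net 87−6=81 ≥ 77 — meets; (e) 76 < 77 — fails.
  Stage 2 not carried; the authority fails its burden.
The analysis ends at Stage 2; the applicant prevails.

stage 2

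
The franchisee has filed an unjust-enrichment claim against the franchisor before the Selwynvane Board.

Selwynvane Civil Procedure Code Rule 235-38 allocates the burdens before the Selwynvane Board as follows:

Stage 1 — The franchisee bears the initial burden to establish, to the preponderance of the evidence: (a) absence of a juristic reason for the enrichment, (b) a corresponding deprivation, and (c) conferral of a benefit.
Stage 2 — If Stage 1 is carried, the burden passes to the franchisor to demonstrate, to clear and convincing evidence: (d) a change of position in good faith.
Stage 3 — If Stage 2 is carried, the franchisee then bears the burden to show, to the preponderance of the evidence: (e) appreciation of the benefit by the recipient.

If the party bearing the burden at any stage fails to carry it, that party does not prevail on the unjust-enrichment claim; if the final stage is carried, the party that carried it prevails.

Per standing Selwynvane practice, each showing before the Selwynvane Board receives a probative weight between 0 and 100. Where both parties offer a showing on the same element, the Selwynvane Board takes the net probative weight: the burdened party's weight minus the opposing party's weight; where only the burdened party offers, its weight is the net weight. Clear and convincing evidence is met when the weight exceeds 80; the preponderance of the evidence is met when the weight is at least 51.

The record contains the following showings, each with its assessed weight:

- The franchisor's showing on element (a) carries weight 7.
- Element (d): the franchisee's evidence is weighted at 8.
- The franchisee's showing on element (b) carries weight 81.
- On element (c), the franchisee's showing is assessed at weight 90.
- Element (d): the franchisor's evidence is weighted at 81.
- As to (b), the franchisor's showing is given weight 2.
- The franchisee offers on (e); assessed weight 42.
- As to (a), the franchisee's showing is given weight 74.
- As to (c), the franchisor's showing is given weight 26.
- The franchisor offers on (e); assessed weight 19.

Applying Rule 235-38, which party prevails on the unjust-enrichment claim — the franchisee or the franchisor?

franchisee

Stage 1 — burden on franchisee; standard: the preponderance of the evidence (weight is at least 51).
    (a): 74 − 7 = 67 ≥ 51 [met]
    (b): 81 − 2 = 79 ≥ 51 [met]
    (c): 90 − 26 = 64 ≥ 51 [met]
  The franchisee carries Stage 1; the franchisor now bears the burden.
Stage 2 — burden on franchisor; standard: clear and convincing evidence (weight exceeds 80).
    (d): 81 − 8 = 73 ≤ 80 [not met]
  Not every element is met, so the franchisor fails to carry Stage 2.
So the franchisee prevails.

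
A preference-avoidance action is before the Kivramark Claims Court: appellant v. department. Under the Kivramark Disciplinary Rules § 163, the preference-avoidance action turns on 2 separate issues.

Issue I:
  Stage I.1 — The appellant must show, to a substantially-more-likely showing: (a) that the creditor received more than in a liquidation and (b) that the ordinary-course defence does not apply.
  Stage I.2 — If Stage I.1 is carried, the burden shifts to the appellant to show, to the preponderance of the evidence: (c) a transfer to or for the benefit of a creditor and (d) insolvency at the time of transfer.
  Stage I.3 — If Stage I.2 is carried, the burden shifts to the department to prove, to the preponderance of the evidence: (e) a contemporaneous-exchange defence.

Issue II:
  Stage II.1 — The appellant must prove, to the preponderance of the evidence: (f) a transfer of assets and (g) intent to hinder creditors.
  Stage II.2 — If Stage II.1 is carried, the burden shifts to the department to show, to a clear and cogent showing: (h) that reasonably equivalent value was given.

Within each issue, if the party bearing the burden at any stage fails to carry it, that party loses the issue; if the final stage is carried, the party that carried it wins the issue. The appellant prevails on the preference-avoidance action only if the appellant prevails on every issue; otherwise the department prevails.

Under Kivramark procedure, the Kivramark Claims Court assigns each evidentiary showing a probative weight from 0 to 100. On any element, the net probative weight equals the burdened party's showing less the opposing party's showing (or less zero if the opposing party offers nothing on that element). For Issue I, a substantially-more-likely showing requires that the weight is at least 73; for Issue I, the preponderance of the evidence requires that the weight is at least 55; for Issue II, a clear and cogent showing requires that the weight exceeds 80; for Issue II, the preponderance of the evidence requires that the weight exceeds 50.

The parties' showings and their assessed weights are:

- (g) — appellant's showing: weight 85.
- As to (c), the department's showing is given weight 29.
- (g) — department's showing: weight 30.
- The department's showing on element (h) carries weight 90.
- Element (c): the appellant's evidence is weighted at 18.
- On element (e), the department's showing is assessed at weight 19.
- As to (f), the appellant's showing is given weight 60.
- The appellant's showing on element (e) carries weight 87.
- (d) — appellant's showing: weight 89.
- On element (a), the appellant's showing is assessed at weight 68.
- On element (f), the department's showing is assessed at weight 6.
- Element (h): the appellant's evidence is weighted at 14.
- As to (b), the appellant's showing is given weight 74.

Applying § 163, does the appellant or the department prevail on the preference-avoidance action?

department

— Issue I —
Stage I.1 — burden on appellant; standard: a substantially-more-likely showing (weight is at least 73).
    (a): 68 < 73 [not met]
    (b): 74 ≥ 73 [met]
  Not every element is met, so the appellant fails to carry Stage I.1.
So the department prevails on this issue.
— Issue II —
At Stage II.1 the appellant must meet the preponderance of the evidence (weight exceeds 50): on (f) the weight is 60 less the opposing 6 gives net 54, which does exceed 50, so (f) meets the standard; on (g) the weight is 85 less the opposing 30 gives net 55, which does exceed 50, so (g) meets the standard.
  All elements met. The burden passes to the department.
At Stage II.2 the department must meet a clear and cogent showing (weight exceeds 80): on (h) the weight is 90 less the opposing 14 gives net 76, which does not exceed 80, so (h) does not meet the standard.
  Not every element is met, so the department fails to carry Stage II.2.
So the appellant prevails on this issue.
Per-issue: Issue I → department; Issue II → appellant. The appellant must prevail on every issue; overall, the department prevails.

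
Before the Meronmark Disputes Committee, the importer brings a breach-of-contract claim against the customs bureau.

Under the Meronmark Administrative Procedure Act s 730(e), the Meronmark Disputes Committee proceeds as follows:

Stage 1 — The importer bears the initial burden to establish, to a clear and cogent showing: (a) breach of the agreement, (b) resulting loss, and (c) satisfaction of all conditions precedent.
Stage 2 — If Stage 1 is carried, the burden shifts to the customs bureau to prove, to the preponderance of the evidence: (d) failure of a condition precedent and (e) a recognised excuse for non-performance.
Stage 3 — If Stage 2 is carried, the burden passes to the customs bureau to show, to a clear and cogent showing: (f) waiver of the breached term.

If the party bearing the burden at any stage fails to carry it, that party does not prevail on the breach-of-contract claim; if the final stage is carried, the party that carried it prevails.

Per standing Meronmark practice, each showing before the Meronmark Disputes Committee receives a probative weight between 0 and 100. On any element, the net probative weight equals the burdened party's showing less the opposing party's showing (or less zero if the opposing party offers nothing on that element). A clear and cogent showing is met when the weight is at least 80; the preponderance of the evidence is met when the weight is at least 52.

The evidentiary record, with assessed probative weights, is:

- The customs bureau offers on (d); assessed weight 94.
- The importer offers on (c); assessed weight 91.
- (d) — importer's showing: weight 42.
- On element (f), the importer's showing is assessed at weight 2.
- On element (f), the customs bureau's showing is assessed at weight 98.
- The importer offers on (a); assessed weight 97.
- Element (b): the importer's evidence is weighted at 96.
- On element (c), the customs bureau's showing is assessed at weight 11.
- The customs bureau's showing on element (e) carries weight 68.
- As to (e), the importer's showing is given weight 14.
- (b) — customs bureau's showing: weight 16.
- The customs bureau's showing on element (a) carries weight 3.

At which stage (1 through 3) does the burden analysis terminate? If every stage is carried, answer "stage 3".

stage 3

Stage 1 — burden on importer; standard: a clear and cogent showing (weight is at least 80).
    (a): 97 − 3 = 94 ≥ 80 [met]
    (b): 96 − 16 = 80 ≥ 80 [met]
    (c): 91 − 11 = 80 ≥ 80 [met]
  Stage 1 is satisfied; the onus moves to the customs bureau.
Stage 2 — burden on customs bureau; standard: the preponderance of the evidence (weight is at least 52).
    (d): 94 − 42 = 52 ≥ 52 [met]
    (e): 68 − 14 = 54 ≥ 52 [met]
  Stage 2 is satisfied; the customs bureau continues to bear the burden.
Stage 3 — burden on customs bureau; standard: a clear and cogent showing (weight is at least 80).
    (f): 98 − 2 = 96 ≥ 80 [met]
  The customs bureau carries the last stage.
With every stage satisfied, the customs bureau prevails.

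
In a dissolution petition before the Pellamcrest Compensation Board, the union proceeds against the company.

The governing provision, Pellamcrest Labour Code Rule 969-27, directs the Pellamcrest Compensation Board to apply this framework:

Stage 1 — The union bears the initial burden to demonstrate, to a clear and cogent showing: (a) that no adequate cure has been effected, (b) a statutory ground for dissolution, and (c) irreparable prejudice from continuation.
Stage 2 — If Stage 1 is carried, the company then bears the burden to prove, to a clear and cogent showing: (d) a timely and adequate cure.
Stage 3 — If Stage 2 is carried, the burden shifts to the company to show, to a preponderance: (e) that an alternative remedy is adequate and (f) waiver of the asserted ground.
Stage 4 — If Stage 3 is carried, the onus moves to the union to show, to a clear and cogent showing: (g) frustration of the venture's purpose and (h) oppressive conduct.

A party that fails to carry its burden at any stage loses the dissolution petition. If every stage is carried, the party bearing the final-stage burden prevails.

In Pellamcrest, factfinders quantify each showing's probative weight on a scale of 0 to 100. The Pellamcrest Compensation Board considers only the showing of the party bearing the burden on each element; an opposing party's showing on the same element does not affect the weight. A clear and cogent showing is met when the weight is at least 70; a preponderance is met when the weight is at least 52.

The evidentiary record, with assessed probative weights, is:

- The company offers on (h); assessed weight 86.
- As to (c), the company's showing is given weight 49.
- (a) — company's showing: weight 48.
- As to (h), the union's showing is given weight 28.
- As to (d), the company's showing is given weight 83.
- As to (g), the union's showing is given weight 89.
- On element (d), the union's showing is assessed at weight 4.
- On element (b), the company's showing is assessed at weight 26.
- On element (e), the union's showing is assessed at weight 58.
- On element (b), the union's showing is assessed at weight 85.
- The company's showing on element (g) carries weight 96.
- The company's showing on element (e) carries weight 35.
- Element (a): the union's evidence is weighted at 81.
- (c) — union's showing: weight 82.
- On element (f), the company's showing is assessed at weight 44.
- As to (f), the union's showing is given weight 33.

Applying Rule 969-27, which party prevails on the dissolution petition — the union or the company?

union

Stage 1 (union, a clear and cogent showing, weight is at least 70): (a) 81 (company's 48 disregarded) ≥ 70 — meets; (b) 85 (company's 26 disregarded) ≥ 70 — meets; (c) 82 (company's 49 disregarded) ≥ 70 — meets.
  Stage 1 carried; the burden shifts to the company.
Stage 2 (company, a clear and cogent showing, weight is at least 70): (d) 83 (union's 4 disregarded) ≥ 70 — meets.
  Stage 2 carried; the burden remains with the company.
Stage 3 (company, a preponderance, weight is at least 52): (e) 35 (union's 58 disregarded) < 52 — fails; (f) 44 (union's 33 disregarded) < 52 — fails.
  Not every element is met, so the company fails to carry Stage 3.
The analysis ends at Stage 3; the union prevails.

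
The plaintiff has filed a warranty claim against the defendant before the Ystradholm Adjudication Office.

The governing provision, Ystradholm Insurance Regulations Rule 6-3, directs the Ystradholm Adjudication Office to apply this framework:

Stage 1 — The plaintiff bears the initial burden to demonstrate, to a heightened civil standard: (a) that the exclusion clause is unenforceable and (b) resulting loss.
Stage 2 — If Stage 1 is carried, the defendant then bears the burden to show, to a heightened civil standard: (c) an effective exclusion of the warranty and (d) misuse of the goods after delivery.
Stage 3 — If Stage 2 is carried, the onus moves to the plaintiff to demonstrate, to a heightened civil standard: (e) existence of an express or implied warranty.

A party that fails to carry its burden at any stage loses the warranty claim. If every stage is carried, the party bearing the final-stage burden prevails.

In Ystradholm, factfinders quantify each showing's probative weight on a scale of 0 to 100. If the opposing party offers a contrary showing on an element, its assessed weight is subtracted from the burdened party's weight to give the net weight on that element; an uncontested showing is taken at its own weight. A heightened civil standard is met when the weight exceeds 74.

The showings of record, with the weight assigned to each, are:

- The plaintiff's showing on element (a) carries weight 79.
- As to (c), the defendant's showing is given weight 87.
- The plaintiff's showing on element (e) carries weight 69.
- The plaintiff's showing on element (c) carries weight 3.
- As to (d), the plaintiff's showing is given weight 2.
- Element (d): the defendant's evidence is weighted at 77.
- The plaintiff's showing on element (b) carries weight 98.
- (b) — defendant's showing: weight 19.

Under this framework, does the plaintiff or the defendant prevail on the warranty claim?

Stage 1 (plaintiff, a heightened civil standard, weight exceeds 74): (a) 79 > 74 — meets; (b) net 98−19=79 > 74 — meets.
  Stage 1 carried; the burden shifts to the defendant.
Stage 2 (defendant, a heightened civil standard, weight exceeds 74): (c) net 87−3=84 > 74 — meets; (d) net 77−2=75 > 74 — meets.
  Stage 2 is satisfied; the onus moves to the plaintiff.
Stage 3 (plaintiff, a heightened civil standard, weight exceeds 74): (e) 69 ≤ 74 — fails.
  Not every element is met, so the plaintiff fails to carry Stage 3.
So the defendant prevails.

defendant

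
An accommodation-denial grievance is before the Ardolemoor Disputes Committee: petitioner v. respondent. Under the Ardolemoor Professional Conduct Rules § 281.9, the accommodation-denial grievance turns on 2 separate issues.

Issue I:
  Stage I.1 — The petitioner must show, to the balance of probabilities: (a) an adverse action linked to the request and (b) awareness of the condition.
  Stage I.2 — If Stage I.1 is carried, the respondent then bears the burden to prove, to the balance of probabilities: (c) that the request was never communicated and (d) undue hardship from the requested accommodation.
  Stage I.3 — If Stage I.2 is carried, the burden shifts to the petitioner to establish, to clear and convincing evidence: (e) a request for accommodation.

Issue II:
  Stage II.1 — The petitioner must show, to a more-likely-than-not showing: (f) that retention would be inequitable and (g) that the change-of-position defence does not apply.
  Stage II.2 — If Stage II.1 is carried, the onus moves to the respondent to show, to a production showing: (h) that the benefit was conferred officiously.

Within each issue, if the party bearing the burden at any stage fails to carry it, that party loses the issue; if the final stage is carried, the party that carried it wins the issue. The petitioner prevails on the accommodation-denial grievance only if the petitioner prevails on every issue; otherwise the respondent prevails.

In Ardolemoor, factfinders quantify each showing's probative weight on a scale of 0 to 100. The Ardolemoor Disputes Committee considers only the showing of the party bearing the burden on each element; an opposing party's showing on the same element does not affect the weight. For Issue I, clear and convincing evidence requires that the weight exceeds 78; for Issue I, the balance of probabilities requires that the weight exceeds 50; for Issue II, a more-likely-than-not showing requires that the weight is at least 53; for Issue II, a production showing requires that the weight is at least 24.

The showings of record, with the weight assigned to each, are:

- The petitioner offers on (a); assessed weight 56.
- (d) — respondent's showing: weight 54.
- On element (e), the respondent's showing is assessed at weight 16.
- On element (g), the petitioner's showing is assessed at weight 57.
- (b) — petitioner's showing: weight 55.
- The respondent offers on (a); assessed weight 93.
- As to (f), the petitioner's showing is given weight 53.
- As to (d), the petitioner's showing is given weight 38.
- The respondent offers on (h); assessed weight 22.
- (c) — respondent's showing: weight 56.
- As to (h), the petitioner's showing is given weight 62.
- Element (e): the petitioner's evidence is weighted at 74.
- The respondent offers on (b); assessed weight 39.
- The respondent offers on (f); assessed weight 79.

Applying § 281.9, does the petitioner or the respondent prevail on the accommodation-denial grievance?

— Issue I —
At Stage I.1 the petitioner must meet the balance of probabilities (weight exceeds 50): on (a) the weight is 56 (the respondent's 93 is given no effect), which does exceed 50, so (a) meets the standard; on (b) the weight is 55 (the respondent's 39 is given no effect), > 50, so (b) meets the standard.
  Stage I.1 is satisfied; the onus moves to the respondent.
At Stage I.2 the respondent must meet the balance of probabilities (weight exceeds 50): on (c) the weight is 56, which does exceed 50, so (c) meets the standard; on (d) the weight is 54 (the petitioner's 38 is given no effect), which does exceed 50, so (d) meets the standard.
  Stage I.2 carried; the burden shifts to the petitioner.
At Stage I.3 the petitioner must meet clear and convincing evidence (weight exceeds 78): on (e) the weight is 74 (the respondent's 16 is given no effect), ≤ 78, so (e) does not meet the standard.
  The petitioner does not carry Stage I.3.
So the respondent prevails on this issue.
— Issue II —
Stage II.1 (petitioner, a more-likely-than-not showing, weight is at least 53): (f) 53 (respondent's 79 disregarded) ≥ 53 — meets; (g) 57 ≥ 53 — meets.
  Stage II.1 carried; the burden shifts to the respondent.
Stage II.2 (respondent, a production showing, weight is at least 24): (h) 22 (petitioner's 62 disregarded) < 24 — fails.
  The respondent does not carry Stage II.2.
The petitioner prevails on this issue.
Per-issue: Issue I → respondent; Issue II → petitioner. The petitioner must prevail on every issue; overall, the respondent prevails.

respondent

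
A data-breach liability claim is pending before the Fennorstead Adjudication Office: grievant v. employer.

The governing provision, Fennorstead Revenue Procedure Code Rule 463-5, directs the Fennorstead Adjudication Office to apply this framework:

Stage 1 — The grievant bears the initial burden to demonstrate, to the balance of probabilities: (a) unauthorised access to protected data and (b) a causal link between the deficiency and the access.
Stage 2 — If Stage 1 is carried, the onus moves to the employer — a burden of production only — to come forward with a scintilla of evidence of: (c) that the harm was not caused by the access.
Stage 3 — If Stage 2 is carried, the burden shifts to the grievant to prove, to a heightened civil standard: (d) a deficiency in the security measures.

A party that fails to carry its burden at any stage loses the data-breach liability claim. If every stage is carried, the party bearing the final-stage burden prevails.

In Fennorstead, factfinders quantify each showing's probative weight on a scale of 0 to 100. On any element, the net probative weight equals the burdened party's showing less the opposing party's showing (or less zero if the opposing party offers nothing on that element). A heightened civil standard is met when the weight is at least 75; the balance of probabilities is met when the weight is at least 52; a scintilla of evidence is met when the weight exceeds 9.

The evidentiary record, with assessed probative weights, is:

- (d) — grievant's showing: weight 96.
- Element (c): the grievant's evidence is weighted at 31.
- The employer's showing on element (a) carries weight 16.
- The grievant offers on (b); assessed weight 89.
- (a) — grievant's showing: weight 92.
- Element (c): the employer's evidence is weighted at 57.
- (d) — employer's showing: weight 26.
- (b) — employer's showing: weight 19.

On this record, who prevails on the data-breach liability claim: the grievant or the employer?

Stage 1 — burden on grievant; standard: the balance of probabilities (weight is at least 52).
    (a): 92 − 16 = 76 ≥ 52 [met]
    (b): 89 − 19 = 70 ≥ 52 [met]
  Stage 1 is satisfied; the onus moves to the employer.
Stage 2 — burden on employer; standard: a scintilla of evidence (weight exceeds 9).
    (c): 57 − 31 = 26 > 9 [met]
  All elements met. The burden passes to the grievant.
Stage 3 — burden on grievant; standard: a heightened civil standard (weight is at least 75).
    (d): 96 − 26 = 70 < 75 [not met]
  The grievant does not carry Stage 3.
The analysis ends at Stage 3; the employer prevails.

employer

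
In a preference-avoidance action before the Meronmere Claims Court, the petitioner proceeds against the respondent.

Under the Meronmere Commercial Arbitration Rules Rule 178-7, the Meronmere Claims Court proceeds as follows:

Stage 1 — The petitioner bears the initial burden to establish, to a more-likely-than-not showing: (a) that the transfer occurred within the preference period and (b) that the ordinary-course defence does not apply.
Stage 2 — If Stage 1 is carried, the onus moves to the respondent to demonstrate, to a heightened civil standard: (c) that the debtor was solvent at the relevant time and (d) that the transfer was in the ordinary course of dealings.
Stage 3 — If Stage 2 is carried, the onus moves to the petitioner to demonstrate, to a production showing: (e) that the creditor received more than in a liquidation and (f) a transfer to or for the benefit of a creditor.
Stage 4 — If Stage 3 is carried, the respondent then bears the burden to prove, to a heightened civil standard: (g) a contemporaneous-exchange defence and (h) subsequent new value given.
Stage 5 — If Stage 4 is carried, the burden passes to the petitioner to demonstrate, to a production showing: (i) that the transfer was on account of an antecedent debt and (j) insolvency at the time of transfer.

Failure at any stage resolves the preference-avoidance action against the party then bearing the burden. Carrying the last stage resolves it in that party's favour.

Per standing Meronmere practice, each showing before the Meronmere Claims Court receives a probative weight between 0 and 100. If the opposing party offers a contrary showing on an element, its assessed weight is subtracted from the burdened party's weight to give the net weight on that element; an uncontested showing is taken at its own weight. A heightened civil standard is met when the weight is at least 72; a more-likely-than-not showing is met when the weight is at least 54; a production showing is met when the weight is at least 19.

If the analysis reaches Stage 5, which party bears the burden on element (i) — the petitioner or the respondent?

petitioner

Stage 5's rule assigns the burden to the petitioner (to a production showing).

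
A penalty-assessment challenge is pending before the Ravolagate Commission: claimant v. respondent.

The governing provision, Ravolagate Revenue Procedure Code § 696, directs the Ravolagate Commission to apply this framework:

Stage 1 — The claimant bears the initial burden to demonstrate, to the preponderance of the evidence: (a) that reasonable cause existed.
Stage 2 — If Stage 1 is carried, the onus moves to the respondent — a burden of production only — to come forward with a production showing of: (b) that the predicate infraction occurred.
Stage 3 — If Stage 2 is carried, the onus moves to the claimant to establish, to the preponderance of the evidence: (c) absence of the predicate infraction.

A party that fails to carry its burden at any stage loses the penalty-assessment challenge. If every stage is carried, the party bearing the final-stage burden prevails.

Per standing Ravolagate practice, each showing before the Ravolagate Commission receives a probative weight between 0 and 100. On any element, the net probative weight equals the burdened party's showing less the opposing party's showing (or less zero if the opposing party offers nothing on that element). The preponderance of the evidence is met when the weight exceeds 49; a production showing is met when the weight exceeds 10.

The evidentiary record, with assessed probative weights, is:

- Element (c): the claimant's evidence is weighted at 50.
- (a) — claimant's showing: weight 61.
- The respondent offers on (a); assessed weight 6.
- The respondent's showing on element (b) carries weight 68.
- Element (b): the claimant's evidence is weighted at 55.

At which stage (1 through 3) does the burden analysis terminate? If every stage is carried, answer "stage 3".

stage 3

Stage 1 (claimant, the preponderance of the evidence, weight exceeds 49): (a) net 61−6=55 > 49 — meets.
  All elements met. The burden passes to the respondent.
Stage 2 (respondent, a production showing, weight exceeds 10): (b) net 68−55=13 > 10 — meets.
  All elements met. The burden passes to the claimant.
Stage 3 (claimant, the preponderance of the evidence, weight exceeds 49): (c) 50 > 49 — meets.
  All elements met at the final stage.
All stages carried — the claimant prevails.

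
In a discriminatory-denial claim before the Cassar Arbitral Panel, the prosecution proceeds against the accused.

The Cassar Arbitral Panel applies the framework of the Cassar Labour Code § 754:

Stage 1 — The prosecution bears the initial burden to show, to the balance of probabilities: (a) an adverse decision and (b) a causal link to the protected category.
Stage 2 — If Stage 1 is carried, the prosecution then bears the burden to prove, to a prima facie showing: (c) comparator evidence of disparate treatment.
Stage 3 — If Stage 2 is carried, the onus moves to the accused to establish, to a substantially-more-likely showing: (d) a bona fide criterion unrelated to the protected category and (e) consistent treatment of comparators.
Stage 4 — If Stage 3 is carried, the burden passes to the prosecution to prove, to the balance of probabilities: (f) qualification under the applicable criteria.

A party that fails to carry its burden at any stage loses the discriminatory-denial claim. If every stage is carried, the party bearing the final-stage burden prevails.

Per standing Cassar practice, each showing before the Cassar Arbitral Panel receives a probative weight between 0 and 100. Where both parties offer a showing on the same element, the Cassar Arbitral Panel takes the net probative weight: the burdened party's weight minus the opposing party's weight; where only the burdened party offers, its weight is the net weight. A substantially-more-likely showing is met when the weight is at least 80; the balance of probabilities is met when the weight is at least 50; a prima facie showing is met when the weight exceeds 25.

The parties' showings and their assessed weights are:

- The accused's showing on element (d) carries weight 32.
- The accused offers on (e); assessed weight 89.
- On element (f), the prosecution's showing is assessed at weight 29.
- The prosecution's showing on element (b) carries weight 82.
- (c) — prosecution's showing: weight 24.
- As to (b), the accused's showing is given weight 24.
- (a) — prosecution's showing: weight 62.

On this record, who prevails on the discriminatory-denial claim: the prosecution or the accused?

At Stage 1 the prosecution must meet the balance of probabilities (weight is at least 50): on (a) the weight is 62, which does reach 50, so (a) meets the standard; on (b) the weight is 82 less the opposing 24 gives net 58, which does reach 50, so (b) meets the standard.
  Stage 1 is satisfied; the prosecution continues to bear the burden.
At Stage 2 the prosecution must meet a prima facie showing (weight exceeds 25): on (c) the weight is 24, which does not exceed 25, so (c) does not meet the standard.
  Stage 2 not carried; the prosecution fails its burden.
So the accused prevails.

accused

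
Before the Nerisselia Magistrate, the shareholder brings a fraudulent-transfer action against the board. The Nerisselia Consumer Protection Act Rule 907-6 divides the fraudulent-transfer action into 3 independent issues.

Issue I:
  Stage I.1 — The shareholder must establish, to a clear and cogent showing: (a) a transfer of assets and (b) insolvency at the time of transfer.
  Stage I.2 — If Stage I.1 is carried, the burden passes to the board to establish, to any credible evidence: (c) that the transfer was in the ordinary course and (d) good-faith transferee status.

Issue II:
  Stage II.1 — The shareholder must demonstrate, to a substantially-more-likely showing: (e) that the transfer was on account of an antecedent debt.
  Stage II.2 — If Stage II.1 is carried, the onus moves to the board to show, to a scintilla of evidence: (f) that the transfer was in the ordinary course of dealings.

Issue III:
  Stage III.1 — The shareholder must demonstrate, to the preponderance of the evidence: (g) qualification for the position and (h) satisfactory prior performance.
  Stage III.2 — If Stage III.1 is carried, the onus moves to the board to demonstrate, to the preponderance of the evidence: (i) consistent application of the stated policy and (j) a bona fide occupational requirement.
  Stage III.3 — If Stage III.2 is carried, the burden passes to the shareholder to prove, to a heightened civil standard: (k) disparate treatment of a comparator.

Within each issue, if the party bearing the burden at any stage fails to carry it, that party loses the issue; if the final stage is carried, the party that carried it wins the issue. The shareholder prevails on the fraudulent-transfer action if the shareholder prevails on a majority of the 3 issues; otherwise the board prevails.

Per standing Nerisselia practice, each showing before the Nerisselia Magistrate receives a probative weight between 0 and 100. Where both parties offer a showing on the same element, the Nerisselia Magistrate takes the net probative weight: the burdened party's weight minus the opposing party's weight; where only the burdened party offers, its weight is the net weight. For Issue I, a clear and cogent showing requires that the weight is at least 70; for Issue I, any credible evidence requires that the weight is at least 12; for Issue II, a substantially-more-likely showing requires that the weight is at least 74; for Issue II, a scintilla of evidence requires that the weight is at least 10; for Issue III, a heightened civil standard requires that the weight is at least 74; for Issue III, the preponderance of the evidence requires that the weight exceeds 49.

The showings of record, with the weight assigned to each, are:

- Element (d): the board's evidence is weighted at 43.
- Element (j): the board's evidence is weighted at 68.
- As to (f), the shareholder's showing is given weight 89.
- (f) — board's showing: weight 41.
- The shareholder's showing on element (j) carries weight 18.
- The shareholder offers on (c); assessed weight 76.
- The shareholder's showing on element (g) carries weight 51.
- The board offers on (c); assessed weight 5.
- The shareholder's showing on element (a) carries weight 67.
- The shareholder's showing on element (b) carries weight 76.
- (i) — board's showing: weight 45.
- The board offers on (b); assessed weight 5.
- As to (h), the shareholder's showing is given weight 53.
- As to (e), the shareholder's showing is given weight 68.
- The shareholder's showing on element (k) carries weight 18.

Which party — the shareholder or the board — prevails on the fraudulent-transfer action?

board

— Issue I —
At Stage I.1 the shareholder must meet a clear and cogent showing (weight is at least 70): on (a) the weight is 67, < 70, so (a) does not meet the standard; on (b) the weight is 76 less the opposing 5 gives net 71, which does reach 70, so (b) meets the standard.
  The shareholder does not carry Stage I.1.
So the board prevails on this issue.
— Issue II —
Stage II.1 (shareholder, a substantially-more-likely showing, weight is at least 74): (e) 68 < 74 — fails.
  Stage II.1 not carried; the shareholder fails its burden.
The analysis ends at Stage II.1; the board prevails on this issue.
— Issue III —
Stage III.1 (shareholder, the preponderance of the evidence, weight exceeds 49): (g) 51 > 49 — meets; (h) 53 > 49 — meets.
  All elements met. The burden passes to the board.
Stage III.2 (board, the preponderance of the evidence, weight exceeds 49): (i) 45 ≤ 49 — fails; (j) net 68−18=50 > 49 — meets.
  The board does not carry Stage III.2.
The shareholder prevails on this issue.
Per-issue: Issue I → board; Issue II → board; Issue III → shareholder. The shareholder must prevail on a majority of issues; overall, the board prevails.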